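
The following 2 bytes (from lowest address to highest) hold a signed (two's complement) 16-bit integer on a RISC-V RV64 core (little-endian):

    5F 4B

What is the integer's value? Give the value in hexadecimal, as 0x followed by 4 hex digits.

In little-endian order the low byte comes first in memory.
Reassemble most-significant byte first: 4B 5F → 0x4B5F.

0x4B5F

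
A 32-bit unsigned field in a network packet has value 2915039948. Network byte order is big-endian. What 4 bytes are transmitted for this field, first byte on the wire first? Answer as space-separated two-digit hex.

AD BF FA CC

2915039948 in hexadecimal, padded to 32 bits, is 0xADBFFACC.
Split into bytes (most-significant first): AD BF FA CC.
Big-endian: lowest address holds the most-significant byte.
So the memory order matches the most-significant-first order: AD BF FA CC.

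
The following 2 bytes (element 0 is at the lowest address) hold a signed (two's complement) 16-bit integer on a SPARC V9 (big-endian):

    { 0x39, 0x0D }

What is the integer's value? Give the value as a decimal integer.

In big-endian order the high byte comes first in memory.
The bytes are already most-significant first: 0x390D.
0x390D = 14605.

14605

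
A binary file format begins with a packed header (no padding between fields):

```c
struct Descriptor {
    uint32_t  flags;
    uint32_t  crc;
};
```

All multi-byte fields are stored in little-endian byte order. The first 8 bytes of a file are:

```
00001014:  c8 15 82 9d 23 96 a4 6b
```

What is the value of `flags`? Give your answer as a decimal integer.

`flags` is the first field, at byte offset 0, occupying 4 bytes.
Bytes at offsets 0..3: C8 15 82 9D.
Little-endian stores the least-significant byte at the lowest address.
Reassemble most-significant byte first: 9D 82 15 C8 → 0x9D8215C8.
0x9D8215C8 = 2642548168.

2642548168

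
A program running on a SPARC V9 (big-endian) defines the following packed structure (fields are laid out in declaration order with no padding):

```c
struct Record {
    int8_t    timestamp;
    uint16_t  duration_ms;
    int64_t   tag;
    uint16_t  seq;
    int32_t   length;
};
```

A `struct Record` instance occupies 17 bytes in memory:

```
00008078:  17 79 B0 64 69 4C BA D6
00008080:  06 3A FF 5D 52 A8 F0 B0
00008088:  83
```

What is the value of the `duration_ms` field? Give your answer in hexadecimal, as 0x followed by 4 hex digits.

`duration_ms` follows `timestamp` (1 byte), so it starts at byte offset 1 and occupies 2 bytes.
Bytes at offsets 1..2: 79 B0.
Big-endian: lowest address holds the most-significant byte.
The bytes are already most-significant first: 0x79B0.

0x79B0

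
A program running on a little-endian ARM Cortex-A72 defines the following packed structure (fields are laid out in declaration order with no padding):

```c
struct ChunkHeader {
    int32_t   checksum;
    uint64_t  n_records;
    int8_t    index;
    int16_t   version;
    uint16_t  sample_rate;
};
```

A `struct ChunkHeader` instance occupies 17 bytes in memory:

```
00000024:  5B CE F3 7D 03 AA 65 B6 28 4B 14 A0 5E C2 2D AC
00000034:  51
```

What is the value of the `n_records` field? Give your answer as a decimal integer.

`n_records` follows `checksum` (4 bytes), so it starts at byte offset 4 and occupies 8 bytes.
Bytes at offsets 4..11: 03 AA 65 B6 28 4B 14 A0.
Little-endian: lowest address holds the least-significant byte.
Reassemble most-significant byte first: A0 14 4B 28 B6 65 AA 03 → 0xA0144B28B665AA03.
0xA0144B28B665AA03 = 11534927183833573891.

11534927183833573891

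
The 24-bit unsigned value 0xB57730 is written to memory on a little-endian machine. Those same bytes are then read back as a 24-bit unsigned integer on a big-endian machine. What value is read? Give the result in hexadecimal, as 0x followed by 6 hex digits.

0x3077B5

Stored little-endian, the bytes at ascending addresses are 30 77 B5.
Read back as big-endian, the last byte is least significant, giving 0x3077B5.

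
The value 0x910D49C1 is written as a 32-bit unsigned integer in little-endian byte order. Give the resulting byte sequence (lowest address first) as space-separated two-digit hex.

C1 49 0D 91

Split into bytes (most-significant first): 91 0D 49 C1.
In little-endian order the low byte comes first in memory.
So at ascending addresses the bytes are C1 49 0D 91.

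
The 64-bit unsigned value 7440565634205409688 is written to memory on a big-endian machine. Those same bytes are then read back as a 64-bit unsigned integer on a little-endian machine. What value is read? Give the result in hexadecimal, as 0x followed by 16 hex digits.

0x98E1CAC205334267

7440565634205409688 in 64-bit hexadecimal is 0x67423305C2CAE198.
Stored big-endian, the bytes at ascending addresses are 67 42 33 05 C2 CA E1 98.
Read back as little-endian, the first byte is least significant, giving 0x98E1CAC205334267.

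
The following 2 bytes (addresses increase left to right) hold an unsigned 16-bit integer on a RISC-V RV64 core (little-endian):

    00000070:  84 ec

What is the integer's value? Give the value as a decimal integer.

60548

Little-endian: lowest address holds the least-significant byte.
Reassemble most-significant byte first: EC 84 → 0xEC84.
0xEC84 = 60548.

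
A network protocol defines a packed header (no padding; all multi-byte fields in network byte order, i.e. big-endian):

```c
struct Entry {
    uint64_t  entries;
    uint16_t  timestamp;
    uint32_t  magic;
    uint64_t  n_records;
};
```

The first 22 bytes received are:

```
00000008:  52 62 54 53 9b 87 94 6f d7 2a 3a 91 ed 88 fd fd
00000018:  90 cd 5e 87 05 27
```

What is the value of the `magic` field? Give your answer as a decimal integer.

982642056

`magic` follows `entries` (8 B), `timestamp` (2 B), so it starts at offset 8 + 2 = 10 and occupies 4 bytes.
Bytes at offsets 10..13: 3A 91 ED 88.
Big-endian: lowest address holds the most-significant byte.
The bytes are already most-significant first: 0x3A91ED88.
0x3A91ED88 = 982642056.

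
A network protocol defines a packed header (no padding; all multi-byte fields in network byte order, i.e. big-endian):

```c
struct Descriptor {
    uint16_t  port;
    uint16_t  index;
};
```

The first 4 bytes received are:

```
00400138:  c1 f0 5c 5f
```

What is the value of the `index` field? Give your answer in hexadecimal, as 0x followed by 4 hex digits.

`index` follows `port` (2 bytes), so it starts at byte offset 2 and occupies 2 bytes.
Bytes at offsets 2..3: 5C 5F.
In big-endian order the high byte comes first in memory.
The bytes are already most-significant first: 0x5C5F.

0x5C5F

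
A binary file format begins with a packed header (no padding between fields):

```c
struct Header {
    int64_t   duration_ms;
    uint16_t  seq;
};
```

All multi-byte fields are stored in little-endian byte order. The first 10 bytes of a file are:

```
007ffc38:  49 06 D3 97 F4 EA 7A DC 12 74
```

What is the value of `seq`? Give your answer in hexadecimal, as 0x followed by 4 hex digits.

`seq` follows `duration_ms` (8 bytes), so it starts at byte offset 8 and occupies 2 bytes.
Bytes at offsets 8..9: 12 74.
Little-endian stores the least-significant byte at the lowest address.
Reassemble most-significant byte first: 74 12 → 0x7412.

0x7412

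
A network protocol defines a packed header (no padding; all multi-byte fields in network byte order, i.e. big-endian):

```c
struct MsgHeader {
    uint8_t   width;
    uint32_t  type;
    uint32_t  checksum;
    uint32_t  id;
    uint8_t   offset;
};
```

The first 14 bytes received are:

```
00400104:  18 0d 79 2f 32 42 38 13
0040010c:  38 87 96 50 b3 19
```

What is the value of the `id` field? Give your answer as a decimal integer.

`id` follows `width` (1 B), `type` (4 B), `checksum` (4 B), so it starts at offset 1 + 4 + 4 = 9 and occupies 4 bytes.
Bytes at offsets 9..12: 87 96 50 B3.
Big-endian: lowest address holds the most-significant byte.
The bytes are already most-significant first: 0x879650B3.
0x879650B3 = 2274775219.

2274775219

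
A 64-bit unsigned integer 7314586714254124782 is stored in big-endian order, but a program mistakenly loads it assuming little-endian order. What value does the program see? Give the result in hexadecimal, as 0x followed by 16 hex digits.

0xEEA6E8BDDCA18265

7314586714254124782 in 64-bit hexadecimal is 0x6582A1DCBDE8A6EE.
Stored big-endian, the bytes at ascending addresses are 65 82 A1 DC BD E8 A6 EE.
Read back as little-endian, the first byte is least significant, giving 0xEEA6E8BDDCA18265.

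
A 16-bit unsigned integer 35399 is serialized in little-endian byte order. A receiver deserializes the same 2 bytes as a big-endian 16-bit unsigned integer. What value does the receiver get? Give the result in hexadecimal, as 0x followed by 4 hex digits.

0x478A

35399 in 16-bit hexadecimal is 0x8A47.
Stored little-endian, the bytes at ascending addresses are 47 8A.
Read back as big-endian, the last byte is least significant, giving 0x478A.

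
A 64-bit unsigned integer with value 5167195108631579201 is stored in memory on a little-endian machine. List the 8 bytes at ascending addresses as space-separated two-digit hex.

5167195108631579201 in hexadecimal, padded to 64 bits, is 0x47B59093071F0A41.
Split into bytes (most-significant first): 47 B5 90 93 07 1F 0A 41.
In little-endian order the low byte comes first in memory.
So at ascending addresses the bytes are 41 0A 1F 07 93 90 B5 47.

41 0A 1F 07 93 90 B5 47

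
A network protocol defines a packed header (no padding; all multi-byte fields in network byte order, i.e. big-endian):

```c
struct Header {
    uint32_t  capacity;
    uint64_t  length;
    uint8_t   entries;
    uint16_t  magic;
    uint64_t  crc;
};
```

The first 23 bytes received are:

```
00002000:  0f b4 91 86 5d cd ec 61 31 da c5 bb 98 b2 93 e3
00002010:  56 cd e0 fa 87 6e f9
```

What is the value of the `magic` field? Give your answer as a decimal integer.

`magic` follows `capacity` (4 B), `length` (8 B), `entries` (1 B), so it starts at offset 4 + 8 + 1 = 13 and occupies 2 bytes.
Bytes at offsets 13..14: B2 93.
In big-endian order the high byte comes first in memory.
The bytes are already most-significant first: 0xB293.
0xB293 = 45715.

45715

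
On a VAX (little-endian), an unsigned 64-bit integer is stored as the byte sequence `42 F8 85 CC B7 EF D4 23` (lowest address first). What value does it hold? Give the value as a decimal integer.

2581952059079522370

Little-endian: lowest address holds the least-significant byte.
Reassemble most-significant byte first: 23 D4 EF B7 CC 85 F8 42 → 0x23D4EFB7CC85F842.
0x23D4EFB7CC85F842 = 2581952059079522370.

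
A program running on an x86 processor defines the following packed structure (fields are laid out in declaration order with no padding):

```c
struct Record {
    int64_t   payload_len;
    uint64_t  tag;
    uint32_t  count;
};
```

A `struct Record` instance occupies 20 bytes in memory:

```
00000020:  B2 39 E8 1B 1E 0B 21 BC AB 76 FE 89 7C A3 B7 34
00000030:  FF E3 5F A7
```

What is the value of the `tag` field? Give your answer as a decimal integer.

3798684565996730027

`tag` follows `payload_len` (8 bytes), so it starts at byte offset 8 and occupies 8 bytes.
Bytes at offsets 8..15: AB 76 FE 89 7C A3 B7 34.
Little-endian: lowest address holds the least-significant byte.
Reassemble most-significant byte first: 34 B7 A3 7C 89 FE 76 AB → 0x34B7A37C89FE76AB.
0x34B7A37C89FE76AB = 3798684565996730027.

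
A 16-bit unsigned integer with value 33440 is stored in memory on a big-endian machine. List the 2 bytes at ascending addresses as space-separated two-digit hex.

33440 in hexadecimal, padded to 16 bits, is 0x82A0.
Split into bytes (most-significant first): 82 A0.
Big-endian: lowest address holds the most-significant byte.
So the memory order matches the most-significant-first order: 82 A0.

82 A0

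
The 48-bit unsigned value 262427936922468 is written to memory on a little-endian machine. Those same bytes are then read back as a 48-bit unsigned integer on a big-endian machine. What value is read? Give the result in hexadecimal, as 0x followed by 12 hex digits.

0x649BF543ADEE

262427936922468 in 48-bit hexadecimal is 0xEEAD43F59B64.
Stored little-endian, the bytes at ascending addresses are 64 9B F5 43 AD EE.
Read back as big-endian, the last byte is least significant, giving 0x649BF543ADEE.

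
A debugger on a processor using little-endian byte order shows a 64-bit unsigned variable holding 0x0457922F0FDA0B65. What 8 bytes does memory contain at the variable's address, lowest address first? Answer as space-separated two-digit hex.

65 0B DA 0F 2F 92 57 04

Split into bytes (most-significant first): 04 57 92 2F 0F DA 0B 65.
In little-endian order the low byte comes first in memory.
So at ascending addresses the bytes are 65 0B DA 0F 2F 92 57 04.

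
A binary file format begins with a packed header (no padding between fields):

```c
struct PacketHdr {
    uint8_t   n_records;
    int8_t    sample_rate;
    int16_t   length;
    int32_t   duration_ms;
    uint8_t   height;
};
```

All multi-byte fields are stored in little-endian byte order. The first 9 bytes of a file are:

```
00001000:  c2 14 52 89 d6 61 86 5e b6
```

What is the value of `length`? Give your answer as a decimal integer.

`length` follows `n_records` (1 B), `sample_rate` (1 B), so it starts at offset 1 + 1 = 2 and occupies 2 bytes.
Bytes at offsets 2..3: 52 89.
Little-endian: lowest address holds the least-significant byte.
Reassemble most-significant byte first: 89 52 → 0x8952.
Top bit is set, so as a signed 16-bit value this is 0x8952 − 2^16 = -30382.

-30382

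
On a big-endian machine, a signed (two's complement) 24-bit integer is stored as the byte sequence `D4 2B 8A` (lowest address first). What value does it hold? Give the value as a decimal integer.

In big-endian order the high byte comes first in memory.
The bytes are already most-significant first: 0xD42B8A.
Top bit is set, so as a signed 24-bit value this is 0xD42B8A − 2^24 = -2872438.

-2872438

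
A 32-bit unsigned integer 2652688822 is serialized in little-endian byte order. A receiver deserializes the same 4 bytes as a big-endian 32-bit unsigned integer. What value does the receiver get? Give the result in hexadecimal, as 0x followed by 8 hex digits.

2652688822 in 32-bit hexadecimal is 0x9E1CD1B6.
Stored little-endian, the bytes at ascending addresses are B6 D1 1C 9E.
Read back as big-endian, the last byte is least significant, giving 0xB6D11C9E.

0xB6D11C9E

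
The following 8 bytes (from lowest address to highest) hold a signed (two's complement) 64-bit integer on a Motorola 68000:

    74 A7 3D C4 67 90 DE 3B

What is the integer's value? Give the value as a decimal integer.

In big-endian order the high byte comes first in memory.
The bytes are already most-significant first: 0x74A73DC46790DE3B.
0x74A73DC46790DE3B = 8405755143270751803.

8405755143270751803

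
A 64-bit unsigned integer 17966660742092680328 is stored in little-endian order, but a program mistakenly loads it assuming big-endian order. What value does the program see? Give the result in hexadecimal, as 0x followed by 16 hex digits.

17966660742092680328 in 64-bit hexadecimal is 0xF95666C0E463EC88.
Stored little-endian, the bytes at ascending addresses are 88 EC 63 E4 C0 66 56 F9.
Read back as big-endian, the last byte is least significant, giving 0x88EC63E4C06656F9.

0x88EC63E4C06656F9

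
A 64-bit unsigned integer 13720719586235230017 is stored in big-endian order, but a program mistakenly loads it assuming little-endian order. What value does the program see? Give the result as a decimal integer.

13720719586235230017 in 64-bit hexadecimal is 0xBE69C9C4A84BA741.
Stored big-endian, the bytes at ascending addresses are BE 69 C9 C4 A8 4B A7 41.
Read back as little-endian, the first byte is least significant, giving 0x41A74BA8C4C969BE.
0x41A74BA8C4C969BE = 4730833121804118462.

4730833121804118462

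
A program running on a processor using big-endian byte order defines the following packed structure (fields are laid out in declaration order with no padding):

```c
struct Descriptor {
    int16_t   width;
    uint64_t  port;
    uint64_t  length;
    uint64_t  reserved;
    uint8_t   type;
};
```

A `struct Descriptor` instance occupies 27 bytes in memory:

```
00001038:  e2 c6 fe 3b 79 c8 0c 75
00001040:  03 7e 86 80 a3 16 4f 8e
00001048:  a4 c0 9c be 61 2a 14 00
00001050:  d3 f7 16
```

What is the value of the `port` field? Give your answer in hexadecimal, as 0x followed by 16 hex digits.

0xFE3B79C80C75037E

`port` follows `width` (2 bytes), so it starts at byte offset 2 and occupies 8 bytes.
Bytes at offsets 2..9: FE 3B 79 C8 0C 75 03 7E.
In big-endian order the high byte comes first in memory.
The bytes are already most-significant first: 0xFE3B79C80C75037E.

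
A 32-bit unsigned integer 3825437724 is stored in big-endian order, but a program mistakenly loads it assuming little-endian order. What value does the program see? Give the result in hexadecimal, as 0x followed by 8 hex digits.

3825437724 in 32-bit hexadecimal is 0xE4038C1C.
Stored big-endian, the bytes at ascending addresses are E4 03 8C 1C.
Read back as little-endian, the first byte is least significant, giving 0x1C8C03E4.

0x1C8C03E4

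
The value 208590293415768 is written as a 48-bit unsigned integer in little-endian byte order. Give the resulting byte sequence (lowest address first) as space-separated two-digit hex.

208590293415768 in hexadecimal, padded to 48 bits, is 0xBDB63657B758.
Split into bytes (most-significant first): BD B6 36 57 B7 58.
Little-endian stores the least-significant byte at the lowest address.
So at ascending addresses the bytes are 58 B7 57 36 B6 BD.

58 B7 57 36 B6 BD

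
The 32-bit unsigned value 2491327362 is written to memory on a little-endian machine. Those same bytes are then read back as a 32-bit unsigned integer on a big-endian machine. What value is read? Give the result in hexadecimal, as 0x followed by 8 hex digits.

2491327362 in 32-bit hexadecimal is 0x947EA382.
Stored little-endian, the bytes at ascending addresses are 82 A3 7E 94.
Read back as big-endian, the last byte is least significant, giving 0x82A37E94.

0x82A37E94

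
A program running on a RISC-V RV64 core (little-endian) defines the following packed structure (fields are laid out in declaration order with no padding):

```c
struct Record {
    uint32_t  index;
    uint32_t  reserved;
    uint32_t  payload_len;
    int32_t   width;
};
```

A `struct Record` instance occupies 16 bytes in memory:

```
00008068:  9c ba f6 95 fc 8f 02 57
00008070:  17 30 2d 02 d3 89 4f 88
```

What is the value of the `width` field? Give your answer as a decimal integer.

`width` follows `index` (4 B), `reserved` (4 B), `payload_len` (4 B), so it starts at offset 4 + 4 + 4 = 12 and occupies 4 bytes.
Bytes at offsets 12..15: D3 89 4F 88.
In little-endian order the low byte comes first in memory.
Reassemble most-significant byte first: 88 4F 89 D3 → 0x884F89D3.
Top bit is set, so as a signed 32-bit value this is 0x884F89D3 − 2^32 = -2008053293.

-2008053293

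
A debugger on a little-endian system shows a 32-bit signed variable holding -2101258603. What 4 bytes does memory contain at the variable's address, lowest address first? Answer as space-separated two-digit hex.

95 56 C1 82

Two's complement of -2101258603 in 32 bits: 2101258603 = 0x7D3EA96B; invert → 0x82C15694; add 1 → 0x82C15695.
Split into bytes (most-significant first): 82 C1 56 95.
In little-endian order the low byte comes first in memory.
So at ascending addresses the bytes are 95 56 C1 82.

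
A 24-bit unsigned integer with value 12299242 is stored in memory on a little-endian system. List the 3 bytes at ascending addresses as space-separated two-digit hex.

12299242 in hexadecimal, padded to 24 bits, is 0xBBABEA.
Split into bytes (most-significant first): BB AB EA.
In little-endian order the low byte comes first in memory.
So at ascending addresses the bytes are EA AB BB.

EA AB BB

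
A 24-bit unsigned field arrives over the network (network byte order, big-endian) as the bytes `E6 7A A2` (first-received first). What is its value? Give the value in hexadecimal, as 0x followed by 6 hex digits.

In big-endian order the high byte comes first in memory.
The bytes are already most-significant first: 0xE67AA2.

0xE67AA2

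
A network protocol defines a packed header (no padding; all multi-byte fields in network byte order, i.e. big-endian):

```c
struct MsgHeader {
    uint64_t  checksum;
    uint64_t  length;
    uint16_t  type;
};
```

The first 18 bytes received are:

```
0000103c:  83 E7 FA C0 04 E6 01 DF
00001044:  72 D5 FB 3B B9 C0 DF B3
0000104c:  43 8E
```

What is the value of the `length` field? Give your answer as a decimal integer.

8274796124301221811

`length` follows `checksum` (8 bytes), so it starts at byte offset 8 and occupies 8 bytes.
Bytes at offsets 8..15: 72 D5 FB 3B B9 C0 DF B3.
Big-endian stores the most-significant byte at the lowest address.
The bytes are already most-significant first: 0x72D5FB3BB9C0DFB3.
0x72D5FB3BB9C0DFB3 = 8274796124301221811.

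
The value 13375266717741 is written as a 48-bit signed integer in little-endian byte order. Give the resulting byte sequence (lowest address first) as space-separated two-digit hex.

13375266717741 in hexadecimal, padded to 48 bits, is 0x0C2A2C05802D.
Split into bytes (most-significant first): 0C 2A 2C 05 80 2D.
Little-endian: lowest address holds the least-significant byte.
So at ascending addresses the bytes are 2D 80 05 2C 2A 0C.

2D 80 05 2C 2A 0C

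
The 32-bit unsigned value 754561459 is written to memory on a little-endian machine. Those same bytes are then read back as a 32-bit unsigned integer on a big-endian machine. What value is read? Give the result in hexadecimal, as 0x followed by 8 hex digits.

0xB3B1F92C

754561459 in 32-bit hexadecimal is 0x2CF9B1B3.
Stored little-endian, the bytes at ascending addresses are B3 B1 F9 2C.
Read back as big-endian, the last byte is least significant, giving 0xB3B1F92C.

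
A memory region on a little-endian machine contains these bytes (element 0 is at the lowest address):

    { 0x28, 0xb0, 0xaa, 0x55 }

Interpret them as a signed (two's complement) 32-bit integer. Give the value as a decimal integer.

Little-endian stores the least-significant byte at the lowest address.
Reassemble most-significant byte first: 55 AA B0 28 → 0x55AAB028.
0x55AAB028 = 1437249576.

1437249576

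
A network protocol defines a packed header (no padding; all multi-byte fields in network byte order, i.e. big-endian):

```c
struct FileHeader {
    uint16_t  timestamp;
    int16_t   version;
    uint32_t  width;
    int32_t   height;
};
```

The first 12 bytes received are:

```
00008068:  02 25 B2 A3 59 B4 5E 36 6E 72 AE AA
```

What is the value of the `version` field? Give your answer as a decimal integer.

`version` follows `timestamp` (2 bytes), so it starts at byte offset 2 and occupies 2 bytes.
Bytes at offsets 2..3: B2 A3.
Big-endian stores the most-significant byte at the lowest address.
The bytes are already most-significant first: 0xB2A3.
Top bit is set, so as a signed 16-bit value this is 0xB2A3 − 2^16 = -19805.

-19805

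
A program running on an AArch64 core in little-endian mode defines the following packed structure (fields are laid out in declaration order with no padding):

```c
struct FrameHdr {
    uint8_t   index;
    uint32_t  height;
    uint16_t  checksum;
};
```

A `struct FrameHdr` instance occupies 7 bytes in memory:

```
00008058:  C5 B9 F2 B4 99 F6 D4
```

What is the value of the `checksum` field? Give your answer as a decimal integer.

`checksum` follows `index` (1 B), `height` (4 B), so it starts at offset 1 + 4 = 5 and occupies 2 bytes.
Bytes at offsets 5..6: F6 D4.
Little-endian: lowest address holds the least-significant byte.
Reassemble most-significant byte first: D4 F6 → 0xD4F6.
0xD4F6 = 54518.

54518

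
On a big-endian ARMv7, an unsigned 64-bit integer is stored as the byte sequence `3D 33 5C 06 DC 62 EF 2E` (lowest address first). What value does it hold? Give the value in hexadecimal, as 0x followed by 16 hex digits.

Big-endian: lowest address holds the most-significant byte.
The bytes are already most-significant first: 0x3D335C06DC62EF2E.

0x3D335C06DC62EF2E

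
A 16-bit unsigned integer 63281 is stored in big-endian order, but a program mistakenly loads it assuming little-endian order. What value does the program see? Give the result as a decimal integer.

12791

63281 in 16-bit hexadecimal is 0xF731.
Stored big-endian, the bytes at ascending addresses are F7 31.
Read back as little-endian, the first byte is least significant, giving 0x31F7.
0x31F7 = 12791.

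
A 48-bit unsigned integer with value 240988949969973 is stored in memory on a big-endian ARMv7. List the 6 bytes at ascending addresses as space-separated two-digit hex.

DB 2D 9C C1 FC 35

240988949969973 in hexadecimal, padded to 48 bits, is 0xDB2D9CC1FC35.
Split into bytes (most-significant first): DB 2D 9C C1 FC 35.
Big-endian stores the most-significant byte at the lowest address.
So the memory order matches the most-significant-first order: DB 2D 9C C1 FC 35.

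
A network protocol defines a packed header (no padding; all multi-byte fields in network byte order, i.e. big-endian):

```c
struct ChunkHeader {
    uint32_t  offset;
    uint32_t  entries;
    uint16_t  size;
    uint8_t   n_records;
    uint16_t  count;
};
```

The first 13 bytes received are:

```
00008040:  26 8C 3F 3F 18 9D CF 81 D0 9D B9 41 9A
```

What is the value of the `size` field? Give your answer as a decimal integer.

`size` follows `offset` (4 B), `entries` (4 B), so it starts at offset 4 + 4 = 8 and occupies 2 bytes.
Bytes at offsets 8..9: D0 9D.
In big-endian order the high byte comes first in memory.
The bytes are already most-significant first: 0xD09D.
0xD09D = 53405.

53405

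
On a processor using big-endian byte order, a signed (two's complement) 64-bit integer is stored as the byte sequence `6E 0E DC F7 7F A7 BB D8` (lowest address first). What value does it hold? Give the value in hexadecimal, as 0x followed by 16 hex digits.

0x6E0EDCF77FA7BBD8

Big-endian stores the most-significant byte at the lowest address.
The bytes are already most-significant first: 0x6E0EDCF77FA7BBD8.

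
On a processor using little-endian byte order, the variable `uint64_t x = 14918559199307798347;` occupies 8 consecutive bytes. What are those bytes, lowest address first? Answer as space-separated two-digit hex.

14918559199307798347 in hexadecimal, padded to 64 bits, is 0xCF095E8CC360974B.
Split into bytes (most-significant first): CF 09 5E 8C C3 60 97 4B.
Little-endian: lowest address holds the least-significant byte.
So at ascending addresses the bytes are 4B 97 60 C3 8C 5E 09 CF.

4B 97 60 C3 8C 5E 09 CF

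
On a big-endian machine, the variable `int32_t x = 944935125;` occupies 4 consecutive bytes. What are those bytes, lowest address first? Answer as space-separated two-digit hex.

944935125 in hexadecimal, padded to 32 bits, is 0x385290D5.
Split into bytes (most-significant first): 38 52 90 D5.
Big-endian stores the most-significant byte at the lowest address.
So the memory order matches the most-significant-first order: 38 52 90 D5.

38 52 90 D5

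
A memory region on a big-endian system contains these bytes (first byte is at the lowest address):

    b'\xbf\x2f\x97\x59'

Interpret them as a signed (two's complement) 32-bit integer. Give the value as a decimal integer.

Big-endian: lowest address holds the most-significant byte.
The bytes are already most-significant first: 0xBF2F9759.
Top bit is set, so as a signed 32-bit value this is 0xBF2F9759 − 2^32 = -1087400103.

-1087400103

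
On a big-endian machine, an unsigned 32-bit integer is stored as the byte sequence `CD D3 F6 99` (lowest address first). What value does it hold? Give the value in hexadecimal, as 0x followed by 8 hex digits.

0xCDD3F699

Big-endian: lowest address holds the most-significant byte.
The bytes are already most-significant first: 0xCDD3F699.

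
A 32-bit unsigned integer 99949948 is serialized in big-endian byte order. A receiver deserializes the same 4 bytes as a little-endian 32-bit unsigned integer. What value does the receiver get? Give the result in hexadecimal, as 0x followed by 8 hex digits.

99949948 in 32-bit hexadecimal is 0x05F51D7C.
Stored big-endian, the bytes at ascending addresses are 05 F5 1D 7C.
Read back as little-endian, the first byte is least significant, giving 0x7C1DF505.

0x7C1DF505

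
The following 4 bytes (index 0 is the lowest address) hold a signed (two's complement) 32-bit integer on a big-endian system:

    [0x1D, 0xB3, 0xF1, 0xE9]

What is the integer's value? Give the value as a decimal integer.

Big-endian stores the most-significant byte at the lowest address.
The bytes are already most-significant first: 0x1DB3F1E9.
0x1DB3F1E9 = 498332137.

498332137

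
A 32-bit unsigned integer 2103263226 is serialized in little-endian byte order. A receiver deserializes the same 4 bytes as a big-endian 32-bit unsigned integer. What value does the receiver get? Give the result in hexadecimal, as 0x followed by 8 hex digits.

0xFA3F5D7D

2103263226 in 32-bit hexadecimal is 0x7D5D3FFA.
Stored little-endian, the bytes at ascending addresses are FA 3F 5D 7D.
Read back as big-endian, the last byte is least significant, giving 0xFA3F5D7D.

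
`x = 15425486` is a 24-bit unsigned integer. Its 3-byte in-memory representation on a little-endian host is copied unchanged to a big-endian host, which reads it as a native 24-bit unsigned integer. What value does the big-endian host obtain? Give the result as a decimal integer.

15425486 in 24-bit hexadecimal is 0xEB5FCE.
Stored little-endian, the bytes at ascending addresses are CE 5F EB.
Read back as big-endian, the last byte is least significant, giving 0xCE5FEB.
0xCE5FEB = 13524971.

13524971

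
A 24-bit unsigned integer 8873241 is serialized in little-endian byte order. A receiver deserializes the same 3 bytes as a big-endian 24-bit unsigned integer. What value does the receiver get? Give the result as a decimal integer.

1664391

8873241 in 24-bit hexadecimal is 0x876519.
Stored little-endian, the bytes at ascending addresses are 19 65 87.
Read back as big-endian, the last byte is least significant, giving 0x196587.
0x196587 = 1664391.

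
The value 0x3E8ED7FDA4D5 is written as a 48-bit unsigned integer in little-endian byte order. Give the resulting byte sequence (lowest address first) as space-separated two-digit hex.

D5 A4 FD D7 8E 3E

Split into bytes (most-significant first): 3E 8E D7 FD A4 D5.
In little-endian order the low byte comes first in memory.
So at ascending addresses the bytes are D5 A4 FD D7 8E 3E.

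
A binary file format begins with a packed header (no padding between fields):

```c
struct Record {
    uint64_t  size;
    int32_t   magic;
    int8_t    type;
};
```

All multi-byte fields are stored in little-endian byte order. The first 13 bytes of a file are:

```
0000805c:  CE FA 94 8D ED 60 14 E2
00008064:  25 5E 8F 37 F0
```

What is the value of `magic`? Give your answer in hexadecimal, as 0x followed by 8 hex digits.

`magic` follows `size` (8 bytes), so it starts at byte offset 8 and occupies 4 bytes.
Bytes at offsets 8..11: 25 5E 8F 37.
Little-endian stores the least-significant byte at the lowest address.
Reassemble most-significant byte first: 37 8F 5E 25 → 0x378F5E25.

0x378F5E25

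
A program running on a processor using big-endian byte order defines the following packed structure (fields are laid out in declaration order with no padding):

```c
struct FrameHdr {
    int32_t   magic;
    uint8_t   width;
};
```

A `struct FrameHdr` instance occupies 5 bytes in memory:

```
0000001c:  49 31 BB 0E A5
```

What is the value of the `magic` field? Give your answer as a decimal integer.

`magic` is the first field, at byte offset 0, occupying 4 bytes.
Bytes at offsets 0..3: 49 31 BB 0E.
Big-endian stores the most-significant byte at the lowest address.
The bytes are already most-significant first: 0x4931BB0E.
0x4931BB0E = 1227995918.

1227995918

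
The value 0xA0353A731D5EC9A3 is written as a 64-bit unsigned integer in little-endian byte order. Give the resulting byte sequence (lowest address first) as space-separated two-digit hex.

Split into bytes (most-significant first): A0 35 3A 73 1D 5E C9 A3.
Little-endian: lowest address holds the least-significant byte.
So at ascending addresses the bytes are A3 C9 5E 1D 73 3A 35 A0.

A3 C9 5E 1D 73 3A 35 A0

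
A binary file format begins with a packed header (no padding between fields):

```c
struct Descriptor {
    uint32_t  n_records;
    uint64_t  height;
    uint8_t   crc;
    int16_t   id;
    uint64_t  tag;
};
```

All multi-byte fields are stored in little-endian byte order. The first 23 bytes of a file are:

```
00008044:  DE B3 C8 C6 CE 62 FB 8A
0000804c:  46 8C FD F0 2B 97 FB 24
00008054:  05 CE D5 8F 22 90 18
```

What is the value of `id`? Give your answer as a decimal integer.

`id` follows `n_records` (4 B), `height` (8 B), `crc` (1 B), so it starts at offset 4 + 8 + 1 = 13 and occupies 2 bytes.
Bytes at offsets 13..14: 97 FB.
Little-endian: lowest address holds the least-significant byte.
Reassemble most-significant byte first: FB 97 → 0xFB97.
Top bit is set, so as a signed 16-bit value this is 0xFB97 − 2^16 = -1129.

-1129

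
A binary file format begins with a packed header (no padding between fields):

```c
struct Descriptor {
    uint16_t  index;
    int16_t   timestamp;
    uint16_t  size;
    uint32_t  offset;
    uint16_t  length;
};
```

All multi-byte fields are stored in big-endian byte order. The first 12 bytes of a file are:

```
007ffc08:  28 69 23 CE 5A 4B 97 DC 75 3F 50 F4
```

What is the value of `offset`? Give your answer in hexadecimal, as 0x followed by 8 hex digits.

0x97DC753F

`offset` follows `index` (2 B), `timestamp` (2 B), `size` (2 B), so it starts at offset 2 + 2 + 2 = 6 and occupies 4 bytes.
Bytes at offsets 6..9: 97 DC 75 3F.
In big-endian order the high byte comes first in memory.
The bytes are already most-significant first: 0x97DC753F.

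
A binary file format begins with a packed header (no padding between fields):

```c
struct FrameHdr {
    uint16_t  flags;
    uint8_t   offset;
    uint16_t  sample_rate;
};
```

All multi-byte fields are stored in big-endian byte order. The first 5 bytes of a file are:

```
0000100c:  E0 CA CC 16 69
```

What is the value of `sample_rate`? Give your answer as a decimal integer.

5737

`sample_rate` follows `flags` (2 B), `offset` (1 B), so it starts at offset 2 + 1 = 3 and occupies 2 bytes.
Bytes at offsets 3..4: 16 69.
In big-endian order the high byte comes first in memory.
The bytes are already most-significant first: 0x1669.
0x1669 = 5737.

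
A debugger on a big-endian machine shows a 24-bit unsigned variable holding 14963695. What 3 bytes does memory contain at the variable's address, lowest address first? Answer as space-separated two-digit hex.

14963695 in hexadecimal, padded to 24 bits, is 0xE453EF.
Split into bytes (most-significant first): E4 53 EF.
Big-endian: lowest address holds the most-significant byte.
So the memory order matches the most-significant-first order: E4 53 EF.

E4 53 EF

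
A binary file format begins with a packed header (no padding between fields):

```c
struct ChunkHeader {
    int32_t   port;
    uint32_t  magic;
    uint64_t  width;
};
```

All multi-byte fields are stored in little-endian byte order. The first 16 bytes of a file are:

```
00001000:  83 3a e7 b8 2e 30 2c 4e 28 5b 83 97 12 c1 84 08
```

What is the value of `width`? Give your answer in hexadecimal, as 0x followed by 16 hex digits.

`width` follows `port` (4 B), `magic` (4 B), so it starts at offset 4 + 4 = 8 and occupies 8 bytes.
Bytes at offsets 8..15: 28 5B 83 97 12 C1 84 08.
Little-endian: lowest address holds the least-significant byte.
Reassemble most-significant byte first: 08 84 C1 12 97 83 5B 28 → 0x0884C11297835B28.

0x0884C11297835B28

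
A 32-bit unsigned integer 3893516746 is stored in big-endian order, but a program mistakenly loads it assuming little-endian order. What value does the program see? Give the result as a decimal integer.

3893516746 in 32-bit hexadecimal is 0xE81259CA.
Stored big-endian, the bytes at ascending addresses are E8 12 59 CA.
Read back as little-endian, the first byte is least significant, giving 0xCA5912E8.
0xCA5912E8 = 3394835176.

3394835176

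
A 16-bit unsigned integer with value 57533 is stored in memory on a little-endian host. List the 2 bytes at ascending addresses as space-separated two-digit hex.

BD E0

57533 in hexadecimal, padded to 16 bits, is 0xE0BD.
Split into bytes (most-significant first): E0 BD.
Little-endian: lowest address holds the least-significant byte.
So at ascending addresses the bytes are BD E0.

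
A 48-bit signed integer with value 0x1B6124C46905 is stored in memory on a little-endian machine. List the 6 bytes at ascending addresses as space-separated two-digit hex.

05 69 C4 24 61 1B

Split into bytes (most-significant first): 1B 61 24 C4 69 05.
Little-endian: lowest address holds the least-significant byte.
So at ascending addresses the bytes are 05 69 C4 24 61 1B.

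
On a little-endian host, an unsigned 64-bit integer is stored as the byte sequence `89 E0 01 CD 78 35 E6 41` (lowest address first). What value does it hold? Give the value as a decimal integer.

4748541650060566665

Little-endian stores the least-significant byte at the lowest address.
Reassemble most-significant byte first: 41 E6 35 78 CD 01 E0 89 → 0x41E63578CD01E089.
0x41E63578CD01E089 = 4748541650060566665.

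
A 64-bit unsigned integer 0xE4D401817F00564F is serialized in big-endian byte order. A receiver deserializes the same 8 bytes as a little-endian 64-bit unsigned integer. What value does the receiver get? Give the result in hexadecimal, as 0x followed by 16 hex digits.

Stored big-endian, the bytes at ascending addresses are E4 D4 01 81 7F 00 56 4F.
Read back as little-endian, the first byte is least significant, giving 0x4F56007F8101D4E4.

0x4F56007F8101D4E4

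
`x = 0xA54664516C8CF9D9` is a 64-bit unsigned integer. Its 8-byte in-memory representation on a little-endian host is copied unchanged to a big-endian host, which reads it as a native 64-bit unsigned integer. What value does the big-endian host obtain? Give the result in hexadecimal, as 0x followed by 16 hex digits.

0xD9F98C6C516446A5

Stored little-endian, the bytes at ascending addresses are D9 F9 8C 6C 51 64 46 A5.
Read back as big-endian, the last byte is least significant, giving 0xD9F98C6C516446A5.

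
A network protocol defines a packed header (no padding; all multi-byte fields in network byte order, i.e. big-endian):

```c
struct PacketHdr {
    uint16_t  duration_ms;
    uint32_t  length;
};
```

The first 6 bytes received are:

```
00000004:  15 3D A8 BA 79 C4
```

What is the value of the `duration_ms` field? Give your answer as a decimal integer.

`duration_ms` is the first field, at byte offset 0, occupying 2 bytes.
Bytes at offsets 0..1: 15 3D.
Big-endian: lowest address holds the most-significant byte.
The bytes are already most-significant first: 0x153D.
0x153D = 5437.

5437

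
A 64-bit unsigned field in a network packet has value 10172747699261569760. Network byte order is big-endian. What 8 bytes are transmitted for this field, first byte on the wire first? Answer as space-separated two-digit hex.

10172747699261569760 in hexadecimal, padded to 64 bits, is 0x8D2CDC228C287AE0.
Split into bytes (most-significant first): 8D 2C DC 22 8C 28 7A E0.
Big-endian: lowest address holds the most-significant byte.
So the memory order matches the most-significant-first order: 8D 2C DC 22 8C 28 7A E0.

8D 2C DC 22 8C 28 7A E0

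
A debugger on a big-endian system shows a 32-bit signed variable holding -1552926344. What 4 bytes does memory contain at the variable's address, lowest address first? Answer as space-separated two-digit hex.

A3 70 39 78

Two's complement of -1552926344 in 32 bits: 1552926344 = 0x5C8FC688; invert → 0xA3703977; add 1 → 0xA3703978.
Split into bytes (most-significant first): A3 70 39 78.
Big-endian stores the most-significant byte at the lowest address.
So the memory order matches the most-significant-first order: A3 70 39 78.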